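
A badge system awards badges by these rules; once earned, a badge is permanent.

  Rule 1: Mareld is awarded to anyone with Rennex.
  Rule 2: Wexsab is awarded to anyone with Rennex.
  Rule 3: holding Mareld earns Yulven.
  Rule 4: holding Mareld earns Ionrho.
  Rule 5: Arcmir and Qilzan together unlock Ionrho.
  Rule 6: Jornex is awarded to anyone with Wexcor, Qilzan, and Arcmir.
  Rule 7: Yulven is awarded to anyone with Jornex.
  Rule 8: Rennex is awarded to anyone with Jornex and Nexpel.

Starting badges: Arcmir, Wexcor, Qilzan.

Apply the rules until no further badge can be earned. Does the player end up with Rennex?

No

Rennex would need Jornex and Nexpel (Rule 8), but Nexpel is never earned.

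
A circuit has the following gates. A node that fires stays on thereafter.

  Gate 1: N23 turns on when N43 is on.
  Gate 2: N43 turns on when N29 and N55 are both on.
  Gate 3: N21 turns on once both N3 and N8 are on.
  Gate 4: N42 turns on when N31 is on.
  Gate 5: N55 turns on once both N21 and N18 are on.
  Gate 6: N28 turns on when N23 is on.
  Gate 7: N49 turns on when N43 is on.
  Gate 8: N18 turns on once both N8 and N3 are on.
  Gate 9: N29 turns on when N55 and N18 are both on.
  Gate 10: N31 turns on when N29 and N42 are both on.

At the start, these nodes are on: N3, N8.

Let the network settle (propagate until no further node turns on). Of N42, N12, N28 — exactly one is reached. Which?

N3 and N8 are on, so N21 turns on (Gate 3).
N8 and N3 are on, so N18 turns on (Gate 8).
Gate 5: N21 and N18 on → N55 on.
Gate 9: N55 and N18 on → N29 on.
Gate 2: N29 and N55 on → N43 on.
Gate 1: N43 on → N23 on.
Gate 6: N23 on → N28 on.
N42 would need N31 (Gate 4), but N31 never turns on. No rule produces N12, and it is not given.

N28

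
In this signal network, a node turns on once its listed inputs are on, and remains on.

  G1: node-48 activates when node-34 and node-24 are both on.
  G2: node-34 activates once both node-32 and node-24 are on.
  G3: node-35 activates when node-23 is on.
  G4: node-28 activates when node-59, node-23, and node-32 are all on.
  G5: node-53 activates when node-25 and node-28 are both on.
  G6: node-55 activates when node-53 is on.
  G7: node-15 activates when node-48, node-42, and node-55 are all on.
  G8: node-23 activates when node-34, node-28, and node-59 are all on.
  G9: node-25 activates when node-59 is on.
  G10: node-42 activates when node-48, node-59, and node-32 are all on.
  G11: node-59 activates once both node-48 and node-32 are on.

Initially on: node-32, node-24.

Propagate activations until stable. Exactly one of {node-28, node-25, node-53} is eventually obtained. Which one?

G2: node-32 and node-24 on → node-34 on.
G1: node-34 and node-24 on → node-48 on.
G11: node-48 and node-32 on → node-59 on.
node-59 is on, so node-25 activates (G9).
node-53 would need node-25 and node-28 (G5), but node-28 never turns on. node-28 would need node-59, node-23, and node-32 (G4), but node-23 never turns on.

node-25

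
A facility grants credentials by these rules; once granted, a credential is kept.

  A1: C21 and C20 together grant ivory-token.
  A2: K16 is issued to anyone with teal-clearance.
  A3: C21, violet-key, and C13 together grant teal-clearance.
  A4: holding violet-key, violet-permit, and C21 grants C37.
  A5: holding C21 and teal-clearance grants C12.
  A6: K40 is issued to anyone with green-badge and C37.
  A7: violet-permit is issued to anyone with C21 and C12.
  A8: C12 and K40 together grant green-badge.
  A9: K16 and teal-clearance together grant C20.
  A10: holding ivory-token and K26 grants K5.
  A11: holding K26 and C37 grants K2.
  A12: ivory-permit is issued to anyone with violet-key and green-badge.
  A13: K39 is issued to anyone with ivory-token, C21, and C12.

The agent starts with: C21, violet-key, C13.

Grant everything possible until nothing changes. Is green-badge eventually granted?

No

green-badge would need C12 and K40 (A8), but K40 is never granted.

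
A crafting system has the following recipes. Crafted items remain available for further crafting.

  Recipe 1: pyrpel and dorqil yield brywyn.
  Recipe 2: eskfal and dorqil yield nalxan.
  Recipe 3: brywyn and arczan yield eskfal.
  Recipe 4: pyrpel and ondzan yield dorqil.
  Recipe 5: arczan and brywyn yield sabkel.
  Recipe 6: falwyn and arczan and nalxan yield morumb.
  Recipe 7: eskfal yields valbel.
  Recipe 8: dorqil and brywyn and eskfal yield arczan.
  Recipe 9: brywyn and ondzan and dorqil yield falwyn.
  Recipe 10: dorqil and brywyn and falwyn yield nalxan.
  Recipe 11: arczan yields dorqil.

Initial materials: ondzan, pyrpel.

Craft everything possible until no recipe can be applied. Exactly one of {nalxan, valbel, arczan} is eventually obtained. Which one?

pyrpel and ondzan → dorqil (Recipe 4).
pyrpel and dorqil → brywyn (Recipe 1).
brywyn and ondzan and dorqil → falwyn (Recipe 9).
Using Recipe 10, dorqil, brywyn, and falwyn make nalxan.
valbel would need eskfal (Recipe 7), but eskfal is never obtained. arczan would need dorqil, brywyn, and eskfal (Recipe 8), but eskfal is never obtained.

nalxan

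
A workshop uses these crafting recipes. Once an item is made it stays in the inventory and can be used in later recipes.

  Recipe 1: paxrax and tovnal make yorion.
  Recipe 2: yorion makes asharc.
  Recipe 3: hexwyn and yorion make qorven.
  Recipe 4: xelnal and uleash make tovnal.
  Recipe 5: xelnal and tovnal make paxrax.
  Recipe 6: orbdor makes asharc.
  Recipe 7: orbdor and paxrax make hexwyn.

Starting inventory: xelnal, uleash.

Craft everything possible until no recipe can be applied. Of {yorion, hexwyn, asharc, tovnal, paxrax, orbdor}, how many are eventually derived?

4

Using Recipe 4, xelnal and uleash make tovnal.
Using Recipe 5, xelnal and tovnal make paxrax.
Using Recipe 1, paxrax and tovnal make yorion.
yorion → asharc (Recipe 2).
yorion: reached.
hexwyn would need orbdor and paxrax (Recipe 7), but orbdor is never obtained.
asharc: reached.
tovnal: reached.
paxrax: reached.
No rule produces orbdor, and it is not given.
Reached: yorion, asharc, tovnal, and paxrax — 4 of the 6.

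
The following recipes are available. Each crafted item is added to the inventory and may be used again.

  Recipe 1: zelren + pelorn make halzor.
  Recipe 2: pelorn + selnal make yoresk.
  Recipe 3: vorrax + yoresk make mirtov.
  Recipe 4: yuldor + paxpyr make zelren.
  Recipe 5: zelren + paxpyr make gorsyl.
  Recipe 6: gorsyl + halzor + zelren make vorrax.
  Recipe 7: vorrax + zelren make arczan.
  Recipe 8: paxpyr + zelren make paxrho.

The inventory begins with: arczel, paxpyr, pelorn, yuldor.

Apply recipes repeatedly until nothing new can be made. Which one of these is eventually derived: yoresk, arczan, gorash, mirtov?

arczan

yuldor + paxpyr → zelren (Recipe 4).
Using Recipe 5, zelren and paxpyr make gorsyl.
Using Recipe 1, zelren and pelorn make halzor.
Using Recipe 6, gorsyl, halzor, and zelren make vorrax.
vorrax + zelren → arczan (Recipe 7).
mirtov would need vorrax and yoresk (Recipe 3), but yoresk is never obtained. No rule produces gorash, and it is not given. yoresk would need pelorn and selnal (Recipe 2), but selnal is never obtained.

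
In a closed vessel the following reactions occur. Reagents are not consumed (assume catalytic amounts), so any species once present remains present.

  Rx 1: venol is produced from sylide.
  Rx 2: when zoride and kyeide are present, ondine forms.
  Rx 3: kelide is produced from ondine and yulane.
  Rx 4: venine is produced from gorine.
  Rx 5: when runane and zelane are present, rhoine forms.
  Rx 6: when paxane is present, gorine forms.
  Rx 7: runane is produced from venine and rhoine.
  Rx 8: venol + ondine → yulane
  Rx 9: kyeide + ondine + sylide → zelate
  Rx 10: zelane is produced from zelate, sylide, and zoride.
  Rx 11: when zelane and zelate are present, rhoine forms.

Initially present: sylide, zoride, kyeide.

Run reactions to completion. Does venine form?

No

venine would need gorine (Rx 4), but gorine never forms.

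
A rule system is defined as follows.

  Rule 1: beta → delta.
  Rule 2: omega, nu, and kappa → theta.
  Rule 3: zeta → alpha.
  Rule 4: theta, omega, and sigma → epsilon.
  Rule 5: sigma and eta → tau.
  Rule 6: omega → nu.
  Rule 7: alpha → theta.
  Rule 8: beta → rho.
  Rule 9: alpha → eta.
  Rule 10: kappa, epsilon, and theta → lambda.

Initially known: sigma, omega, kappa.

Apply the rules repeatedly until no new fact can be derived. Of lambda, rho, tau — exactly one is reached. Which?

lambda

omega holds, so nu follows (Rule 6).
omega, nu, and kappa hold, so theta follows (Rule 2).
From theta, omega, and sigma, Rule 4 gives epsilon.
From kappa, epsilon, and theta, Rule 10 gives lambda.
tau would need sigma and eta (Rule 5), but eta is never established. rho would need beta (Rule 8), but beta is never established.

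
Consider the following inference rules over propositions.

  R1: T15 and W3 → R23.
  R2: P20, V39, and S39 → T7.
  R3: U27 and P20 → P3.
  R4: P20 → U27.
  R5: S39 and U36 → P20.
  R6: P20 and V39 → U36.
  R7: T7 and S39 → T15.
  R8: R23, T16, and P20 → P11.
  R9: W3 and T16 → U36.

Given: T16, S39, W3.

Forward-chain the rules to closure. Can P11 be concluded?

No

P11 would need R23, T16, and P20 (R8), but R23 is never established.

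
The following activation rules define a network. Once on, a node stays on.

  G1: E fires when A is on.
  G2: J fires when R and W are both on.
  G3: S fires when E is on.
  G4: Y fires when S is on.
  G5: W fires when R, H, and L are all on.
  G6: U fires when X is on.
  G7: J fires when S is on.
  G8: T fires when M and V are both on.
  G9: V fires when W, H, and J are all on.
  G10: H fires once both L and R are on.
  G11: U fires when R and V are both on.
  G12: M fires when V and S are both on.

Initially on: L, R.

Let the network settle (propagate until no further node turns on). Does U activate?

Yes

L and R are on, so H fires (G10).
G5: R, H, and L on → W on.
G2: R and W on → J on.
W, H, and J are on, so V fires (G9).
R and V are on, so U fires (G11).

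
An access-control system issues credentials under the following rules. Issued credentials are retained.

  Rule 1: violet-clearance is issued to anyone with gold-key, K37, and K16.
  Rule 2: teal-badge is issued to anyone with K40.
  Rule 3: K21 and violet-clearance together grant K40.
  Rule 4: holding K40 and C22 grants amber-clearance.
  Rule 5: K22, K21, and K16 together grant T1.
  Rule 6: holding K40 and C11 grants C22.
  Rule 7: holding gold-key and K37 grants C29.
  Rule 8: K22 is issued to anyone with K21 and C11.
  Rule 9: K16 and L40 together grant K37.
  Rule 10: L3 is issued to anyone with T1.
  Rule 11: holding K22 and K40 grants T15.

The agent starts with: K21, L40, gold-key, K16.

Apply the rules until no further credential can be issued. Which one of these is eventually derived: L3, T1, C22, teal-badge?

teal-badge

Holding K16 and L40 grants K37 (Rule 9).
Holding gold-key, K37, and K16 grants violet-clearance (Rule 1).
Holding K21 and violet-clearance grants K40 (Rule 3).
Holding K40 grants teal-badge (Rule 2).
C22 would need K40 and C11 (Rule 6), but C11 is never granted. T1 would need K22, K21, and K16 (Rule 5), but K22 is never granted. L3 would need T1 (Rule 10), but T1 is never granted.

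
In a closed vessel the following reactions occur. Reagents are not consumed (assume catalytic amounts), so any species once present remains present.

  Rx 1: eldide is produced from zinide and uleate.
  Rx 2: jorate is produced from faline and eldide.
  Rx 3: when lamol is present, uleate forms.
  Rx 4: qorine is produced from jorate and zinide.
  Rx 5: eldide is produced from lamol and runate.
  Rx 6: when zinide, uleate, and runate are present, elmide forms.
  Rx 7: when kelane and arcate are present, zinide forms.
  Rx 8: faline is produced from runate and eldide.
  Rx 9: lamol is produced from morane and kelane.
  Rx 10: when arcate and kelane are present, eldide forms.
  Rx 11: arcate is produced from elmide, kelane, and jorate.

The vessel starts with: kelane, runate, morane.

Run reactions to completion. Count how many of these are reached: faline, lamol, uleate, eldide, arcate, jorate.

5

morane and kelane present → lamol forms (Rx 9).
lamol present → uleate forms (Rx 3).
lamol and runate present → eldide forms (Rx 5).
runate and eldide present → faline forms (Rx 8).
faline and eldide present → jorate forms (Rx 2).
faline: reached.
lamol: reached.
uleate: reached.
eldide: reached.
arcate would need elmide, kelane, and jorate (Rx 11), but elmide never forms.
jorate: reached.
Reached: faline, lamol, uleate, eldide, and jorate — 5 of the 6.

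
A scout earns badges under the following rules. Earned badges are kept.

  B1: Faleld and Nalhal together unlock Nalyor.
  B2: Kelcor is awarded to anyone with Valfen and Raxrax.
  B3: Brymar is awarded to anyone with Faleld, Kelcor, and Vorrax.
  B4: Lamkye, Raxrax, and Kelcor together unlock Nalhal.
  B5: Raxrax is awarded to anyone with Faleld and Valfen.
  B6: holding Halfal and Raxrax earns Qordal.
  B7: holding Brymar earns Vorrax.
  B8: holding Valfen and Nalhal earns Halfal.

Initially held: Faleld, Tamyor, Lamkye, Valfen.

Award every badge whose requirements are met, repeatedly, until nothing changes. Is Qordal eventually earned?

Yes

With Faleld and Valfen, Raxrax is earned (B5).
With Valfen and Raxrax, Kelcor is earned (B2).
With Lamkye, Raxrax, and Kelcor, Nalhal is earned (B4).
With Valfen and Nalhal, Halfal is earned (B8).
With Halfal and Raxrax, Qordal is earned (B6).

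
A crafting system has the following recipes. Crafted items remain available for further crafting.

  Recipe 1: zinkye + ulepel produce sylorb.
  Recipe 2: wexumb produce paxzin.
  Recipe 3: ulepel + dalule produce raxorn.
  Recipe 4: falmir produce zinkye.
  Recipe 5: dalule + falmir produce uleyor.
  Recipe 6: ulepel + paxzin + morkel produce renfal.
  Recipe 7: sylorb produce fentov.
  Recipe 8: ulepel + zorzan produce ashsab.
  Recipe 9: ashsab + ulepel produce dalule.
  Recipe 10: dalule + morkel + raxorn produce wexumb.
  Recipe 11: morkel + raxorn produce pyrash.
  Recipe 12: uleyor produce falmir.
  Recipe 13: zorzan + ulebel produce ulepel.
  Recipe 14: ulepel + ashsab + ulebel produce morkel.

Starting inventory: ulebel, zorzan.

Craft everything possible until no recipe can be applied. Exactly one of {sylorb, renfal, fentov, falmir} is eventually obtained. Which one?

renfal

zorzan + ulebel → ulepel (Recipe 13).
Using Recipe 8, ulepel and zorzan make ashsab.
ulepel + ashsab + ulebel → morkel (Recipe 14).
ashsab + ulepel → dalule (Recipe 9).
ulepel + dalule → raxorn (Recipe 3).
dalule + morkel + raxorn → wexumb (Recipe 10).
wexumb → paxzin (Recipe 2).
Using Recipe 6, ulepel, paxzin, and morkel make renfal.
sylorb would need zinkye and ulepel (Recipe 1), but zinkye is never obtained. falmir would need uleyor (Recipe 12), but uleyor is never obtained. fentov would need sylorb (Recipe 7), but sylorb is never obtained.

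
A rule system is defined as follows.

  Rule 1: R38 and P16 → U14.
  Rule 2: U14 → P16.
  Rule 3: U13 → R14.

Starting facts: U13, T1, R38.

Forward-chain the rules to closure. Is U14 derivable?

U14 would need R38 and P16 (Rule 1), but P16 is never established.

No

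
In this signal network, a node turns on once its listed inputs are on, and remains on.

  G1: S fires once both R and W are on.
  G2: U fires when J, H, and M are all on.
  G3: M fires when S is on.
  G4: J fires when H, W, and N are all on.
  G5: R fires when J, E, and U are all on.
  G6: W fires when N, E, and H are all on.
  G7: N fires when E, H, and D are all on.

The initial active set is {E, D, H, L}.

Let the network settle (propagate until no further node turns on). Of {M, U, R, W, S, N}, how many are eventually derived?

2

G7: E, H, and D on → N on.
N, E, and H are on, so W fires (G6).
M would need S (G3), but S never turns on.
U would need J, H, and M (G2), but M never turns on.
R would need J, E, and U (G5), but U never turns on.
W: reached.
S would need R and W (G1), but R never turns on.
N: reached.
Reached: W and N — 2 of the 6.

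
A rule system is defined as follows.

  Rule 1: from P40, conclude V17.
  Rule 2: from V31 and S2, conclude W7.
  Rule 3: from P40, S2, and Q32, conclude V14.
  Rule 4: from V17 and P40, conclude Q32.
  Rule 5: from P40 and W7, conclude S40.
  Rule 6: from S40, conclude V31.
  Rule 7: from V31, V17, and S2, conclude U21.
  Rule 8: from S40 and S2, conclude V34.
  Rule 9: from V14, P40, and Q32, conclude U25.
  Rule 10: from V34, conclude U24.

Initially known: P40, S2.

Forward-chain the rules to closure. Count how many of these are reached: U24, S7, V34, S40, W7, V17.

1

From P40, Rule 1 gives V17.
U24 would need V34 (Rule 10), but V34 is never established.
No rule produces S7, and it is not given.
V34 would need S40 and S2 (Rule 8), but S40 is never established.
S40 would need P40 and W7 (Rule 5), but W7 is never established.
W7 would need V31 and S2 (Rule 2), but V31 is never established.
V17: reached.
Reached: V17 — 1 of the 6.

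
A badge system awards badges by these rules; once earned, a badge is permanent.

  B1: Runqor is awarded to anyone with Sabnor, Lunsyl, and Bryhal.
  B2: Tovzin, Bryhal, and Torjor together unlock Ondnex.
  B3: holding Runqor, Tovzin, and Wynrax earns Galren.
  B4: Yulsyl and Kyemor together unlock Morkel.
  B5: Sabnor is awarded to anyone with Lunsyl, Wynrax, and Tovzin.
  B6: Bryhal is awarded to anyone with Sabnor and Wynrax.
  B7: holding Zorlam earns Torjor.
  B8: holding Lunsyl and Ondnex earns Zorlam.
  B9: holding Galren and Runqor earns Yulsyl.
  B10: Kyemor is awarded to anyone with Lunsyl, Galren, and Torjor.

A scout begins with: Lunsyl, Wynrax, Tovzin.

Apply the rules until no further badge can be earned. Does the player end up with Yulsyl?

With Lunsyl, Wynrax, and Tovzin, Sabnor is earned (B5).
With Sabnor and Wynrax, Bryhal is earned (B6).
With Sabnor, Lunsyl, and Bryhal, Runqor is earned (B1).
With Runqor, Tovzin, and Wynrax, Galren is earned (B3).
With Galren and Runqor, Yulsyl is earned (B9).

Yes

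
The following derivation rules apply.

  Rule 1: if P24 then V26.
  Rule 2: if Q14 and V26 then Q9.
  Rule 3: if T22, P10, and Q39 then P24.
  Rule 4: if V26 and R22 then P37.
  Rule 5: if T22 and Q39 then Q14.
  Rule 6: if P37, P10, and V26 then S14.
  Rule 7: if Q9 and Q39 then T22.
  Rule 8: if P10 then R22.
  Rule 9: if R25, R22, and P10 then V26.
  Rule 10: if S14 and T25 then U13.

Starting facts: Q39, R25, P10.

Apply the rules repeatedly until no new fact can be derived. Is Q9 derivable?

Q9 would need Q14 and V26 (Rule 2), but Q14 is never established.

No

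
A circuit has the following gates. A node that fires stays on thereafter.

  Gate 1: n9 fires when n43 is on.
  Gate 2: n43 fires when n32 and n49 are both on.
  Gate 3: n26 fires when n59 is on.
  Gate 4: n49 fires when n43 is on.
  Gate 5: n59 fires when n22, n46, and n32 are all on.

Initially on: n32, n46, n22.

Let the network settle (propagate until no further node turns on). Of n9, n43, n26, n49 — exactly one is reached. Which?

n26

n22, n46, and n32 are on, so n59 fires (Gate 5).
Gate 3: n59 on → n26 on.
n49 would need n43 (Gate 4), but n43 never turns on. n43 would need n32 and n49 (Gate 2), but n49 never turns on. n9 would need n43 (Gate 1), but n43 never turns on.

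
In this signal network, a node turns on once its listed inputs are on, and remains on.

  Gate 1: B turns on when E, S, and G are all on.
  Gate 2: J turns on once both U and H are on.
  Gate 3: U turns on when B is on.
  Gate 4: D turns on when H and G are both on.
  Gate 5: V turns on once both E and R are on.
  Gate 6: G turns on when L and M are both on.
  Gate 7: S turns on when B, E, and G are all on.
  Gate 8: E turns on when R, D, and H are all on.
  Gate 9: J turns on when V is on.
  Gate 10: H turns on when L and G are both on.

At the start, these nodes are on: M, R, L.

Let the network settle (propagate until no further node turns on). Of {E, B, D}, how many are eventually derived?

L and M are on, so G turns on (Gate 6).
L and G are on, so H turns on (Gate 10).
H and G are on, so D turns on (Gate 4).
R, D, and H are on, so E turns on (Gate 8).
E: reached.
B would need E, S, and G (Gate 1), but S never turns on.
D: reached.
Reached: E and D — 2 of the 3.

2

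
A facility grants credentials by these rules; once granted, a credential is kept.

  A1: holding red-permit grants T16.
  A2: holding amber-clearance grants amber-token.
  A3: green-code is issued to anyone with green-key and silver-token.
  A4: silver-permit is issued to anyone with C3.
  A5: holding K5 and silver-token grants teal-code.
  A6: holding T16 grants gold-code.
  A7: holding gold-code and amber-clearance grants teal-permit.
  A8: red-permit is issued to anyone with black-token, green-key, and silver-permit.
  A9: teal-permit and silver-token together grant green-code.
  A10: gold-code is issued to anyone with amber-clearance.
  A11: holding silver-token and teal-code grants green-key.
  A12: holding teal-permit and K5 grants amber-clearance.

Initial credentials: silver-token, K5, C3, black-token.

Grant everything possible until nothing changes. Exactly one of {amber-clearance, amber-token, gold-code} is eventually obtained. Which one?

gold-code

Holding C3 grants silver-permit (A4).
Holding K5 and silver-token grants teal-code (A5).
Holding silver-token and teal-code grants green-key (A11).
Holding black-token, green-key, and silver-permit grants red-permit (A8).
Holding red-permit grants T16 (A1).
Holding T16 grants gold-code (A6).
amber-token would need amber-clearance (A2), but amber-clearance is never granted. amber-clearance would need teal-permit and K5 (A12), but teal-permit is never granted.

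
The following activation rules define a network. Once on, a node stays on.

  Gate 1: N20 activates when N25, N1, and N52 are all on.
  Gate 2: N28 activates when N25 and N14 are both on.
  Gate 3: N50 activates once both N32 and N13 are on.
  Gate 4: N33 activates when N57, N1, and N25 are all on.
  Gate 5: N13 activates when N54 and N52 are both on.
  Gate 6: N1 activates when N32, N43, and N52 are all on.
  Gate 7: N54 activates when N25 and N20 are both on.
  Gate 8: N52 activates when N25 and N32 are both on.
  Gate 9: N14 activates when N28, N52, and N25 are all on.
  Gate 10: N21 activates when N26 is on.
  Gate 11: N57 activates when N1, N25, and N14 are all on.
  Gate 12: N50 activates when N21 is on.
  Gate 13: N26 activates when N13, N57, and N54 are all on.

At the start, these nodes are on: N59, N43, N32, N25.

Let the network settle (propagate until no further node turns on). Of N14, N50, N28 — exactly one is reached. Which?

Gate 8: N25 and N32 on → N52 on.
Gate 6: N32, N43, and N52 on → N1 on.
Gate 1: N25, N1, and N52 on → N20 on.
N25 and N20 are on, so N54 activates (Gate 7).
Gate 5: N54 and N52 on → N13 on.
N32 and N13 are on, so N50 activates (Gate 3).
N28 would need N25 and N14 (Gate 2), but N14 never turns on. N14 would need N28, N52, and N25 (Gate 9), but N28 never turns on.

N50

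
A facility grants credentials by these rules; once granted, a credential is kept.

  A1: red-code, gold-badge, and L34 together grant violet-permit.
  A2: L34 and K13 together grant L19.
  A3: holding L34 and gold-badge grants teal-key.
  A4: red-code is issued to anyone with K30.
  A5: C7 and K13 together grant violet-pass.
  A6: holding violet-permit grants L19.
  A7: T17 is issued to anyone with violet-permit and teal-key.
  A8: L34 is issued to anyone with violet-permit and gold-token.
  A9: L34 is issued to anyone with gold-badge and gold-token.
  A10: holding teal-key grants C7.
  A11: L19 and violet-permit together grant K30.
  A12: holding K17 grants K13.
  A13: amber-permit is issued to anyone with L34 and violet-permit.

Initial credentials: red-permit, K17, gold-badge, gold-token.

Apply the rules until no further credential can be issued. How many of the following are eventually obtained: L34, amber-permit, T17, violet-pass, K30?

2

Holding gold-badge and gold-token grants L34 (A9).
Holding K17 grants K13 (A12).
Holding L34 and gold-badge grants teal-key (A3).
Holding teal-key grants C7 (A10).
Holding C7 and K13 grants violet-pass (A5).
L34: reached.
amber-permit would need L34 and violet-permit (A13), but violet-permit is never granted.
T17 would need violet-permit and teal-key (A7), but violet-permit is never granted.
violet-pass: reached.
K30 would need L19 and violet-permit (A11), but violet-permit is never granted.
Reached: L34 and violet-pass — 2 of the 5.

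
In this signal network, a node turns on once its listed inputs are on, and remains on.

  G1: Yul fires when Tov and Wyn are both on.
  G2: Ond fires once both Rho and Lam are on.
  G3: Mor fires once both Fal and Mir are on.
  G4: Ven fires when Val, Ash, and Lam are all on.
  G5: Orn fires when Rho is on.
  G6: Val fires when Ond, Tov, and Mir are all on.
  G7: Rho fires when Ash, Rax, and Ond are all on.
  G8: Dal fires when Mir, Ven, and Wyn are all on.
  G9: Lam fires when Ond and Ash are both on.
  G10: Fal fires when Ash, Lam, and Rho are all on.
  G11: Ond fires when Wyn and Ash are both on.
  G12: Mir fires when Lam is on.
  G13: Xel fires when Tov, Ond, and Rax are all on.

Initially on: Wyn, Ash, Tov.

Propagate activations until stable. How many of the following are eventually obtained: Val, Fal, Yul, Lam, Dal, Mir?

G11: Wyn and Ash on → Ond on.
G1: Tov and Wyn on → Yul on.
Ond and Ash are on, so Lam fires (G9).
G12: Lam on → Mir on.
G6: Ond, Tov, and Mir on → Val on.
G4: Val, Ash, and Lam on → Ven on.
G8: Mir, Ven, and Wyn on → Dal on.
Val: reached.
Fal would need Ash, Lam, and Rho (G10), but Rho never turns on.
Yul: reached.
Lam: reached.
Dal: reached.
Mir: reached.
Reached: Val, Yul, Lam, Dal, and Mir — 5 of the 6.

5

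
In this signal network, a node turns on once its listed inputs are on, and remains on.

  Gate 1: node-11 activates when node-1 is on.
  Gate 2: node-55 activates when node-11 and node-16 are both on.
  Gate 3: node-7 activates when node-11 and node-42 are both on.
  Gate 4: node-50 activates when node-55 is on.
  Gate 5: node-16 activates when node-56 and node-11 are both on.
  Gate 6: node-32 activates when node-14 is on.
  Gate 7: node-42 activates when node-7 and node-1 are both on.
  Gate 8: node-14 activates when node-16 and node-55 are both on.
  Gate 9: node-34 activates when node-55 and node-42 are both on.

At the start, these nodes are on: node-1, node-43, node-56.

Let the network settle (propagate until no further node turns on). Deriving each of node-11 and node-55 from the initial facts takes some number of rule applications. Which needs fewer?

node-11: node-1 is on, so node-11 activates (Gate 1). [1 rule application]
node-55: Gate 1: node-1 on → node-11 on. node-56 and node-11 are on, so node-16 activates (Gate 5). node-11 and node-16 are on, so node-55 activates (Gate 2). [3 rule applications]
node-11 needs fewer.

node-11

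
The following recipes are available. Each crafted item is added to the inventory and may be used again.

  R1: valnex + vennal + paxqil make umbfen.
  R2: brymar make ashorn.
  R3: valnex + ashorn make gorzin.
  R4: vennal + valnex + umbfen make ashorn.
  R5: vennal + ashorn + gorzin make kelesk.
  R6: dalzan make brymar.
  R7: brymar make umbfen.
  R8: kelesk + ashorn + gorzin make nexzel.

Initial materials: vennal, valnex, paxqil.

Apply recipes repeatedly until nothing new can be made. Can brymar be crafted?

No

brymar would need dalzan (R6), but dalzan is never obtained.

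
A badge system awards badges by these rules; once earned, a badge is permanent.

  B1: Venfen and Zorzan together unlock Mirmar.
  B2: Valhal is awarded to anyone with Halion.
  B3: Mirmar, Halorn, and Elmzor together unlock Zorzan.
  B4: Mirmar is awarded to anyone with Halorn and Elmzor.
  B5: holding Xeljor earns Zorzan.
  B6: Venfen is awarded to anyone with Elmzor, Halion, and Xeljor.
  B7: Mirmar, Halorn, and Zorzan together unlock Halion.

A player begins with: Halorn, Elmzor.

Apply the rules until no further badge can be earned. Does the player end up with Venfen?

No

Venfen would need Elmzor, Halion, and Xeljor (B6), but Xeljor is never earned.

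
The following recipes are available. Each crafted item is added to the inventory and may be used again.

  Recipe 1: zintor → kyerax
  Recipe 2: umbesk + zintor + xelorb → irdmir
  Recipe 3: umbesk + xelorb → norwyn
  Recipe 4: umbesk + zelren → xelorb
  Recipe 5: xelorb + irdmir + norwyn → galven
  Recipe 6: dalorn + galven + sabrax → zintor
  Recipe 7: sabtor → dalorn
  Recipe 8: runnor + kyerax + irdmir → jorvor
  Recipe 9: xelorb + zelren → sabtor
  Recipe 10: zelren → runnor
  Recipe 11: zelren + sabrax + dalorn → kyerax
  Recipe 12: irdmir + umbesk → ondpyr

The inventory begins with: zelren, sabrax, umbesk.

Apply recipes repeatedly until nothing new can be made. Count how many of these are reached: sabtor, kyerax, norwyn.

3

Using Recipe 4, umbesk and zelren make xelorb.
Using Recipe 3, umbesk and xelorb make norwyn.
xelorb + zelren → sabtor (Recipe 9).
Using Recipe 7, sabtor makes dalorn.
zelren + sabrax + dalorn → kyerax (Recipe 11).
sabtor: reached.
kyerax: reached.
norwyn: reached.
All 3 are reached.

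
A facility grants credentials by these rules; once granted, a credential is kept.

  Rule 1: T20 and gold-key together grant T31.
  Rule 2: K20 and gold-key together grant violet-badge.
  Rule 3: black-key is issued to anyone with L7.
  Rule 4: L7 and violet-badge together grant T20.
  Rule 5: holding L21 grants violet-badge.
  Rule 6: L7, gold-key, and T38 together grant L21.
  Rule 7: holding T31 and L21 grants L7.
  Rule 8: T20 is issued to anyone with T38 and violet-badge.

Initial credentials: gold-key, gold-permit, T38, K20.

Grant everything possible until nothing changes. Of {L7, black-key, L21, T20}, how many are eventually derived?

Holding K20 and gold-key grants violet-badge (Rule 2).
Holding T38 and violet-badge grants T20 (Rule 8).
L7 would need T31 and L21 (Rule 7), but L21 is never granted.
black-key would need L7 (Rule 3), but L7 is never granted.
L21 would need L7, gold-key, and T38 (Rule 6), but L7 is never granted.
T20: reached.
Reached: T20 — 1 of the 4.

1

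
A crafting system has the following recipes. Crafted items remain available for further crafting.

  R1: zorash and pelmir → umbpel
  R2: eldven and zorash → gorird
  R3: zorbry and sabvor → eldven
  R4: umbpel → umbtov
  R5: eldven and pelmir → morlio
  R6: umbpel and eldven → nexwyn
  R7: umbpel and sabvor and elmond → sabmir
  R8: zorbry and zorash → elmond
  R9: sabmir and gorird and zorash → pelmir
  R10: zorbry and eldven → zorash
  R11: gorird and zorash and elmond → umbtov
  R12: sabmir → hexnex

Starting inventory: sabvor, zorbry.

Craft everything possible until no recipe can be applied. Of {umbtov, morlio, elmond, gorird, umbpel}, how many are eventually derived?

3

zorbry and sabvor → eldven (R3).
Using R10, zorbry and eldven make zorash.
eldven and zorash → gorird (R2).
Using R8, zorbry and zorash make elmond.
gorird and zorash and elmond → umbtov (R11).
umbtov: reached.
morlio would need eldven and pelmir (R5), but pelmir is never obtained.
elmond: reached.
gorird: reached.
umbpel would need zorash and pelmir (R1), but pelmir is never obtained.
Reached: umbtov, elmond, and gorird — 3 of the 5.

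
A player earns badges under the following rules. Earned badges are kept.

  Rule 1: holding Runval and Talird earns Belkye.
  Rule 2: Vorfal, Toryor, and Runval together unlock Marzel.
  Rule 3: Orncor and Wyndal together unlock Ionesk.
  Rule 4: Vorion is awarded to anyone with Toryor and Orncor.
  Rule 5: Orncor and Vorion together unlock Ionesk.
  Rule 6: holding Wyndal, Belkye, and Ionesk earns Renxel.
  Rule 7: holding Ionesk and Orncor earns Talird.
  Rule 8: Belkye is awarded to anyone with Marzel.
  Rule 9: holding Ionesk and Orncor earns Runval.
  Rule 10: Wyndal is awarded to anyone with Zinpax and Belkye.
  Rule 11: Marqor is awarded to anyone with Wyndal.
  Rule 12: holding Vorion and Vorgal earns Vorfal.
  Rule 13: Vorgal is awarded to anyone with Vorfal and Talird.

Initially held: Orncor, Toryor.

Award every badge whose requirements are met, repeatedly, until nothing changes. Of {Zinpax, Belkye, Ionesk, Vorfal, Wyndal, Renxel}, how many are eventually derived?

2

With Toryor and Orncor, Vorion is earned (Rule 4).
With Orncor and Vorion, Ionesk is earned (Rule 5).
With Ionesk and Orncor, Talird is earned (Rule 7).
With Ionesk and Orncor, Runval is earned (Rule 9).
With Runval and Talird, Belkye is earned (Rule 1).
No rule produces Zinpax, and it is not given.
Belkye: reached.
Ionesk: reached.
Vorfal would need Vorion and Vorgal (Rule 12), but Vorgal is never earned.
Wyndal would need Zinpax and Belkye (Rule 10), but Zinpax is never earned.
Renxel would need Wyndal, Belkye, and Ionesk (Rule 6), but Wyndal is never earned.
Reached: Belkye and Ionesk — 2 of the 6.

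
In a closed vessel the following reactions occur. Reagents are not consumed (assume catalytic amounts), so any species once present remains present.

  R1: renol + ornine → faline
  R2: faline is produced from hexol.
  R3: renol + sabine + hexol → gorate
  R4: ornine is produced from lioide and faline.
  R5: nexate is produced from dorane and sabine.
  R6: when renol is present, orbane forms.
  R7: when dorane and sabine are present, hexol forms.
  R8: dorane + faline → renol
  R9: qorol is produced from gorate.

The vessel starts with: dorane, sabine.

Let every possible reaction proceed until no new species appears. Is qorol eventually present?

Yes

dorane and sabine present → hexol forms (R7).
hexol present → faline forms (R2).
dorane and faline present → renol forms (R8).
renol, sabine, and hexol present → gorate forms (R3).
gorate present → qorol forms (R9).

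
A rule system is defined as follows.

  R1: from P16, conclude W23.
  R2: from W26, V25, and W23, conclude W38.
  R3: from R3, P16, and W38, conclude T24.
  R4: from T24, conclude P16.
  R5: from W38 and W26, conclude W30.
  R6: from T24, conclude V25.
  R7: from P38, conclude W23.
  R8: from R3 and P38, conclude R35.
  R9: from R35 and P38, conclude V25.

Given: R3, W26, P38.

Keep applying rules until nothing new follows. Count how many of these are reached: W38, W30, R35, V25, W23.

5

From P38, R7 gives W23.
R3 and P38 hold, so R35 follows (R8).
R35 and P38 hold, so V25 follows (R9).
W26, V25, and W23 hold, so W38 follows (R2).
W38 and W26 hold, so W30 follows (R5).
W38: reached.
W30: reached.
R35: reached.
V25: reached.
W23: reached.
All 5 are reached.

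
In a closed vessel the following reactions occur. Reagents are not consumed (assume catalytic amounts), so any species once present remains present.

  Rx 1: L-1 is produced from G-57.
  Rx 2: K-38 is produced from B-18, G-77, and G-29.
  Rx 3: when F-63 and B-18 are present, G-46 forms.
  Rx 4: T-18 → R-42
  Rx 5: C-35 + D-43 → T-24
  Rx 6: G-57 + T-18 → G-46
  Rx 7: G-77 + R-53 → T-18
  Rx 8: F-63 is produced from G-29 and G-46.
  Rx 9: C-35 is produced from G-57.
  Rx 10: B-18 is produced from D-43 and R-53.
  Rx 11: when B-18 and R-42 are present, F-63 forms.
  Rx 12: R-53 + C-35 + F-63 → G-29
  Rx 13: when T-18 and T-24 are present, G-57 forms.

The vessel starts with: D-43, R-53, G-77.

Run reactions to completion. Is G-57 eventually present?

No

G-57 would need T-18 and T-24 (Rx 13), but T-24 never forms.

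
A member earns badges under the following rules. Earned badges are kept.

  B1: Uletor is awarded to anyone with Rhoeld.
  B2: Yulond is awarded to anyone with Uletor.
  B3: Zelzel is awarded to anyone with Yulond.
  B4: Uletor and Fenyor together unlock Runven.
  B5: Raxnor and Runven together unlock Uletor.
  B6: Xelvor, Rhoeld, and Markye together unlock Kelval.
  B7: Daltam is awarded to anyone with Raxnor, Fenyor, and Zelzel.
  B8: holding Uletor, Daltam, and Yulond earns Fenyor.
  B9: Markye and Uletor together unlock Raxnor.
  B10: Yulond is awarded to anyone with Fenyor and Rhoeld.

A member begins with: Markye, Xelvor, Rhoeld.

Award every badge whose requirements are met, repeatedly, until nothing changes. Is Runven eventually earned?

No

Runven would need Uletor and Fenyor (B4), but Fenyor is never earned.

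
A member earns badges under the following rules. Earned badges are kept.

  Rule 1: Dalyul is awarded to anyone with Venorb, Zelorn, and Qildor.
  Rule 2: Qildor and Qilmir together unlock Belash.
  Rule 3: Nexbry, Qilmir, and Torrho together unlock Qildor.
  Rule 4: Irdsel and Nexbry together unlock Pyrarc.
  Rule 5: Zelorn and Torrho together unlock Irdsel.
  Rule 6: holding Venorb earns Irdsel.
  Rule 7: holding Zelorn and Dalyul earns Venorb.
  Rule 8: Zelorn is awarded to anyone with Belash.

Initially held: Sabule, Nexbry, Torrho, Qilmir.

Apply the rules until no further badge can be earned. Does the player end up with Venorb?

Venorb would need Zelorn and Dalyul (Rule 7), but Dalyul is never earned.

No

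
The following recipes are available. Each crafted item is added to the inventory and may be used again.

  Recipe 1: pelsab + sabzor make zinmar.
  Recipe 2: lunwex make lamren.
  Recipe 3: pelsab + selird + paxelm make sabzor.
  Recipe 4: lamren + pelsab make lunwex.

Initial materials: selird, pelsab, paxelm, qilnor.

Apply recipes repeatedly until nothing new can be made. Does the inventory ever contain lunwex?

No

lunwex would need lamren and pelsab (Recipe 4), but lamren is never obtained.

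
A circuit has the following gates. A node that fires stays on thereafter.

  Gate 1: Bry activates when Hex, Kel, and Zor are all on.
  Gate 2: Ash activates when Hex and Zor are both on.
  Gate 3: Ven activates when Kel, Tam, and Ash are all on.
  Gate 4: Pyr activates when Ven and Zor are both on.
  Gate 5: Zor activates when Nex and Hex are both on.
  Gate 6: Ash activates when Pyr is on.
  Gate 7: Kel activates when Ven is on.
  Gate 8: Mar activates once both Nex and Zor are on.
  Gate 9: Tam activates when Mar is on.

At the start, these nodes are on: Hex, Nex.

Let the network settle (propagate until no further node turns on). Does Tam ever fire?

Nex and Hex are on, so Zor activates (Gate 5).
Nex and Zor are on, so Mar activates (Gate 8).
Gate 9: Mar on → Tam on.

Yes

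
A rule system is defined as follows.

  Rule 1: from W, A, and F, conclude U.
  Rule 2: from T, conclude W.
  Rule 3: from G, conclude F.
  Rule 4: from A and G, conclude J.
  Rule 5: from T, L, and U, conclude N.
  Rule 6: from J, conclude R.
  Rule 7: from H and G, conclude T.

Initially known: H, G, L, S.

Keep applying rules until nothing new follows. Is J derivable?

No

J would need A and G (Rule 4), but A is never established.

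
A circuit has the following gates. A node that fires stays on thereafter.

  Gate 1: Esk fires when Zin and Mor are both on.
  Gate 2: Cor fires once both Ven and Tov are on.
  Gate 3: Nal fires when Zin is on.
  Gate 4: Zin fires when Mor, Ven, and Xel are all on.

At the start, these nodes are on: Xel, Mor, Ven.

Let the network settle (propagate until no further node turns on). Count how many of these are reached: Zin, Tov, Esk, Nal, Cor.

3

Mor, Ven, and Xel are on, so Zin fires (Gate 4).
Zin and Mor are on, so Esk fires (Gate 1).
Zin is on, so Nal fires (Gate 3).
Zin: reached.
No rule produces Tov, and it is not given.
Esk: reached.
Nal: reached.
Cor would need Ven and Tov (Gate 2), but Tov never turns on.
Reached: Zin, Esk, and Nal — 3 of the 5.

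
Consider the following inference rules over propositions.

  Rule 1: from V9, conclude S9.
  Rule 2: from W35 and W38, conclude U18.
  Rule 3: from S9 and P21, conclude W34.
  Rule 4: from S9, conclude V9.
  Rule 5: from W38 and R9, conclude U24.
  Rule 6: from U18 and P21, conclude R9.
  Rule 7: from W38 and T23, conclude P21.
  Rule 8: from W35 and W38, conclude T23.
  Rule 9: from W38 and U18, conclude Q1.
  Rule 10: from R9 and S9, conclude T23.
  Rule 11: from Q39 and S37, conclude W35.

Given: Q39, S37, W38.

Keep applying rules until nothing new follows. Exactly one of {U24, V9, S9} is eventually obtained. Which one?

Q39 and S37 hold, so W35 follows (Rule 11).
From W35 and W38, Rule 8 gives T23.
W35 and W38 hold, so U18 follows (Rule 2).
From W38 and T23, Rule 7 gives P21.
U18 and P21 hold, so R9 follows (Rule 6).
W38 and R9 hold, so U24 follows (Rule 5).
S9 would need V9 (Rule 1), but V9 is never established. V9 would need S9 (Rule 4), but S9 is never established.

U24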